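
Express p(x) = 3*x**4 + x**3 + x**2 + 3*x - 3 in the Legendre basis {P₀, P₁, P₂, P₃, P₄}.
(-31/15)P₀ + (18/5)P₁ + (50/21)P₂ + (2/5)P₃ + (24/35)P₄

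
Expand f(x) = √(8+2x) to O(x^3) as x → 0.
2*sqrt(2) + sqrt(2)*x/4 - sqrt(2)*x**2/64 + O(x**3)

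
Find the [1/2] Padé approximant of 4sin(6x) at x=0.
24*x/(6*x**2 + 1)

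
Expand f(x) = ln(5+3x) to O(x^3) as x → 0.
log(5) + 3*x/5 - 9*x**2/50 + O(x**3)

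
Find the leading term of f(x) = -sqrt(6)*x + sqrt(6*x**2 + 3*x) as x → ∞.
sqrt(6)/4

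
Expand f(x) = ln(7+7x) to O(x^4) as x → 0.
log(7) + x - x**2/2 + x**3/3 + O(x**4)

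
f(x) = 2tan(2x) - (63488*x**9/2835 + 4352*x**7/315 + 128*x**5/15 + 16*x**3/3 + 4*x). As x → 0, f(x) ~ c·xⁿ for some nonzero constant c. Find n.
11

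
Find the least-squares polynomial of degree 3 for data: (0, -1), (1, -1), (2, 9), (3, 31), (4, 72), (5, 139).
-151/126 + (-971/756)x + (149/126)x² + (101/108)x³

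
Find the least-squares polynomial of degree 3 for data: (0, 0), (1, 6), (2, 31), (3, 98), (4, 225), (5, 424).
7/18 + (-655/756)x + (149/63)x² + (319/108)x³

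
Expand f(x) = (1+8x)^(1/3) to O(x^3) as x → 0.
1 + 8*x/3 - 64*x**2/9 + O(x**3)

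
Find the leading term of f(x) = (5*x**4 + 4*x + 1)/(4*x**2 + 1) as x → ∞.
5*x**2/4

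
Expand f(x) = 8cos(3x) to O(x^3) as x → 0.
8 - 36*x**2 + O(x**3)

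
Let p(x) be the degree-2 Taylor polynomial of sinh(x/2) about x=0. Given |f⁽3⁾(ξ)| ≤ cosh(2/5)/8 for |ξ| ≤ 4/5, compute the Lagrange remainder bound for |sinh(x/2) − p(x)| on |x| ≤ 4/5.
4*cosh(2/5)/375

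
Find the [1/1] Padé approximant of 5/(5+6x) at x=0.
1/(6*x/5 + 1)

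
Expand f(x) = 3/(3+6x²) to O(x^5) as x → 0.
1 - 2*x**2 + 4*x**4 + O(x**5)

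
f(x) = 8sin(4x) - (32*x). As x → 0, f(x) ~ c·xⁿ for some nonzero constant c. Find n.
3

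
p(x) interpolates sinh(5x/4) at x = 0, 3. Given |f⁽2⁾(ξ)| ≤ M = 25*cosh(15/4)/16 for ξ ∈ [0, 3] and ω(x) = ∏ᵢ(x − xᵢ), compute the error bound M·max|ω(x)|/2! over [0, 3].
225*cosh(15/4)/128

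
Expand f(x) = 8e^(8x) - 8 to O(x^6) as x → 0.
64*x + 256*x**2 + 2048*x**3/3 + 4096*x**4/3 + 32768*x**5/15 + O(x**6)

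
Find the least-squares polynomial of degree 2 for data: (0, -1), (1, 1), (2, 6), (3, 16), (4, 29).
-33/35 + (-3/14)x + (27/14)x²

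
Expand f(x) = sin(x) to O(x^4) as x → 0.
x - x**3/6 + O(x**4)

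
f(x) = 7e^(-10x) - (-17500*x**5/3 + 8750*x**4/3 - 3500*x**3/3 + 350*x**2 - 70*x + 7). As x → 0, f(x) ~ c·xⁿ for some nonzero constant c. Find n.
6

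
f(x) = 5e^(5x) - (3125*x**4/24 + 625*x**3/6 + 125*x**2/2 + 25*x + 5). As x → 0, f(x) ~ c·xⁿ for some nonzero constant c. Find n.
5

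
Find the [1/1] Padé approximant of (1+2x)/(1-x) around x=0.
(2*x + 1)/(1 - x)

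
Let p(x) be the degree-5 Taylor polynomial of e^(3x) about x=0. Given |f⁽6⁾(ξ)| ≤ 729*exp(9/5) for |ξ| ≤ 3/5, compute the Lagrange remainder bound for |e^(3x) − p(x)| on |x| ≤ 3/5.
59049*exp(9/5)/1250000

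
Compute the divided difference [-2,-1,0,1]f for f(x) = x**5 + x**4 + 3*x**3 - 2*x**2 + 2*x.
6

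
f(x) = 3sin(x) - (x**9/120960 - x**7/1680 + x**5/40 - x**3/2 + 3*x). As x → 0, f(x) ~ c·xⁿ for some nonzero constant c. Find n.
11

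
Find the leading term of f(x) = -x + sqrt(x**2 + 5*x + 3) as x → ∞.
5/2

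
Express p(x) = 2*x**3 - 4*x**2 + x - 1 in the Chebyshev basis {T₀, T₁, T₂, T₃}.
(-3)T₀ + (5/2)T₁ + (-2)T₂ + (1/2)T₃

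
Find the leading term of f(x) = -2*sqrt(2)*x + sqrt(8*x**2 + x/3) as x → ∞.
sqrt(2)/24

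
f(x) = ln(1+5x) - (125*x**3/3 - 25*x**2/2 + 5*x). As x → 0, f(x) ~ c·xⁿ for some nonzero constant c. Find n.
4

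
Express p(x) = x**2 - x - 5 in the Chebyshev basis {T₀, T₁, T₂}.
(-9/2)T₀ - T₁ + (1/2)T₂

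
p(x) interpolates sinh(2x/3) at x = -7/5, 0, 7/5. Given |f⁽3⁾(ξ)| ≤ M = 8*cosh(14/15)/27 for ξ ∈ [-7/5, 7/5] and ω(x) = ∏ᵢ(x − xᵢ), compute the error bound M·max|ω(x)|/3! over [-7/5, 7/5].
2744*sqrt(3)*cosh(14/15)/91125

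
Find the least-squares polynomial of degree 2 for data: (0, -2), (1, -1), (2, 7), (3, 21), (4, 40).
-11/5 + (-7/5)x + (3)x²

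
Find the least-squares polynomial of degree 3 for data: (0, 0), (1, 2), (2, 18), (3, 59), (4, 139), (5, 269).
-1/42 + (-125/252)x + (7/12)x² + (37/18)x³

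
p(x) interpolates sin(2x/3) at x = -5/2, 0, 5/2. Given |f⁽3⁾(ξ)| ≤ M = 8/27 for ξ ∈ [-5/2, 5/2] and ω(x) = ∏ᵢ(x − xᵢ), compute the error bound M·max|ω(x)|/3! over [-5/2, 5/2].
125*sqrt(3)/729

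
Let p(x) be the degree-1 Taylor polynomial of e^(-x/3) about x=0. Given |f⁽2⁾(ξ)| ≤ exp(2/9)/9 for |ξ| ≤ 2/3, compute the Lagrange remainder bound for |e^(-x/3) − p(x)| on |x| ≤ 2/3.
2*exp(2/9)/81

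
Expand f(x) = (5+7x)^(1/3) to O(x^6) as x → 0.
5**(1/3) + 7*5**(1/3)*x/15 - 49*5**(1/3)*x**2/225 + 343*5**(1/3)*x**3/2025 - 4802*5**(1/3)*x**4/30375 + 369754*5**(1/3)*x**5/2278125 + O(x**6)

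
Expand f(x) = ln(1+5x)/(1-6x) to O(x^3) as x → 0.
5*x + 35*x**2/2 + O(x**3)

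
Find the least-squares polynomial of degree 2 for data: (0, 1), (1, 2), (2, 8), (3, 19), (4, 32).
26/35 + (-27/70)x + (29/14)x²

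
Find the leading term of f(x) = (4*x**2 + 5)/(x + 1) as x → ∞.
4*x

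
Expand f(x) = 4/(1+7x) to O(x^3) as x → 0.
4 - 28*x + 196*x**2 + O(x**3)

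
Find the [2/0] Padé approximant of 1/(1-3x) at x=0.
9*x**2 + 3*x + 1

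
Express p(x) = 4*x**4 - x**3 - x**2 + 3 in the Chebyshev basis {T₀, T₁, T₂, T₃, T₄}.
(4)T₀ + (-3/4)T₁ + (3/2)T₂ + (-1/4)T₃ + (1/2)T₄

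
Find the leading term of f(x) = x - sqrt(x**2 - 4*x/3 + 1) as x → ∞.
2/3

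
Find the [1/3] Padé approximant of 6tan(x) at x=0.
6*x/(1 - x**2/3)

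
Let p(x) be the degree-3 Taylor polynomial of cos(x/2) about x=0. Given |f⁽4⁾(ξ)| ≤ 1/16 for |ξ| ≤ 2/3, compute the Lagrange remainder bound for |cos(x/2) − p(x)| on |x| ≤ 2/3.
1/1944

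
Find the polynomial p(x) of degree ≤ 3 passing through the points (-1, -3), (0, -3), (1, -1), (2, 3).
x**2 + x - 3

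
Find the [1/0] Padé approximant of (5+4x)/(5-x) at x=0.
x + 1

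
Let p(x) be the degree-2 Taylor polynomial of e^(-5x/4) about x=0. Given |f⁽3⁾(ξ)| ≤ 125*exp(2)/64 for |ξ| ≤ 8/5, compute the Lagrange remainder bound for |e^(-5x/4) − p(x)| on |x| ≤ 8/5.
4*exp(2)/3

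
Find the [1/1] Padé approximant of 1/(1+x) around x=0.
1/(x + 1)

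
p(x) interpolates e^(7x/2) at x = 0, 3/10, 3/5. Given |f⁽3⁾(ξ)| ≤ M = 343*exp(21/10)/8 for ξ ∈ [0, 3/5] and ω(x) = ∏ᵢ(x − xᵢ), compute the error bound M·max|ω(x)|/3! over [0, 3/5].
343*sqrt(3)*exp(21/10)/8000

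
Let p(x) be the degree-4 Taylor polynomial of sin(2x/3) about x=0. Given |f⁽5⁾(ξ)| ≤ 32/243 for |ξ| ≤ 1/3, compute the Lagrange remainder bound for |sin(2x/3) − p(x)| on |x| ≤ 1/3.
4/885735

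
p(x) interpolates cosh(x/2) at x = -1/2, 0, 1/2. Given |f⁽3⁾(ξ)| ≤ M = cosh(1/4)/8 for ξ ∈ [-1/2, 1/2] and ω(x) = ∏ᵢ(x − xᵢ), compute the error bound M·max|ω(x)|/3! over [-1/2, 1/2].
sqrt(3)*cosh(1/4)/1728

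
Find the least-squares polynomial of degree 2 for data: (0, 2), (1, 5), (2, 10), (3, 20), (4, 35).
82/35 + (-13/70)x + (29/14)x²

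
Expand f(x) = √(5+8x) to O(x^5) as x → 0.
sqrt(5) + 4*sqrt(5)*x/5 - 8*sqrt(5)*x**2/25 + 32*sqrt(5)*x**3/125 - 32*sqrt(5)*x**4/125 + O(x**5)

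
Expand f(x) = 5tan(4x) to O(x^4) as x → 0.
20*x + 320*x**3/3 + O(x**4)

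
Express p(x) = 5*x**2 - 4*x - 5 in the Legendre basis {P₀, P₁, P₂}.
(-10/3)P₀ + (-4)P₁ + (10/3)P₂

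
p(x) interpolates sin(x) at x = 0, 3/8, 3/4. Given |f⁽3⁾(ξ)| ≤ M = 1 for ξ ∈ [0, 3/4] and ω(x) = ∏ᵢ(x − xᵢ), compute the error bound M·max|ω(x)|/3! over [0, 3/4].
sqrt(3)/512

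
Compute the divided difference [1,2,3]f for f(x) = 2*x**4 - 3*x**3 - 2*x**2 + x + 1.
30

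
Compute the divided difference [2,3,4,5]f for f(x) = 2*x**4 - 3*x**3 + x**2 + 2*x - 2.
25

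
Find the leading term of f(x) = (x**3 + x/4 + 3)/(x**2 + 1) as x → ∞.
x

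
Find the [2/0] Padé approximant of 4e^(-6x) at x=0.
72*x**2 - 24*x + 4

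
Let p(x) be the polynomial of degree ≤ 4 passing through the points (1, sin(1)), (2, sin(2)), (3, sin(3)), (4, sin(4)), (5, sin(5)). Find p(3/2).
7*sin(4)/32 - 35*sin(3)/64 - 5*sin(5)/128 + 35*sin(1)/128 + 35*sin(2)/32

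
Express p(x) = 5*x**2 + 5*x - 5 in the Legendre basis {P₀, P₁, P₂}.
(-10/3)P₀ + (5)P₁ + (10/3)P₂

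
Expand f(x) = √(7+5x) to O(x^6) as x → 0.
sqrt(7) + 5*sqrt(7)*x/14 - 25*sqrt(7)*x**2/392 + 125*sqrt(7)*x**3/5488 - 3125*sqrt(7)*x**4/307328 + 3125*sqrt(7)*x**5/614656 + O(x**6)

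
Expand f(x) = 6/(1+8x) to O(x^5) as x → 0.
6 - 48*x + 384*x**2 - 3072*x**3 + 24576*x**4 + O(x**5)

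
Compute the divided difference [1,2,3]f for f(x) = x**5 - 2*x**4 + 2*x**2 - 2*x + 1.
42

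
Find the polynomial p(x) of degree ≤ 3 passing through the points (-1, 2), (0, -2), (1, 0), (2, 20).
2*x**3 + 3*x**2 - 3*x - 2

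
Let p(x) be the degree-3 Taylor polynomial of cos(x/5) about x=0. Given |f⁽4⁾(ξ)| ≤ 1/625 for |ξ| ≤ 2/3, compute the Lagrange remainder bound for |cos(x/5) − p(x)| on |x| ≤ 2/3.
2/151875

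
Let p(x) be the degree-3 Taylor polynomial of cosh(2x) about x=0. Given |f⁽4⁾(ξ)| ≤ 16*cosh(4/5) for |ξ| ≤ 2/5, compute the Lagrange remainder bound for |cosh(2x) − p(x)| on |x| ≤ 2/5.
32*cosh(4/5)/1875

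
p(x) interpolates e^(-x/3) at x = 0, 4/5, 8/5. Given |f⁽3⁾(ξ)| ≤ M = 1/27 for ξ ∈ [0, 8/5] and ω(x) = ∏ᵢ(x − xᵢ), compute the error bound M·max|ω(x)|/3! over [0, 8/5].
64*sqrt(3)/91125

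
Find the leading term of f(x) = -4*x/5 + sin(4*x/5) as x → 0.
-32*x**3/375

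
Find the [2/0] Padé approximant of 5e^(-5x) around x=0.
125*x**2/2 - 25*x + 5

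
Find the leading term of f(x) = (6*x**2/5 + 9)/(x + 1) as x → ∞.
6*x/5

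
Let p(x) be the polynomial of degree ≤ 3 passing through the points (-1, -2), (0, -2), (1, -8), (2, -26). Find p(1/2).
-31/8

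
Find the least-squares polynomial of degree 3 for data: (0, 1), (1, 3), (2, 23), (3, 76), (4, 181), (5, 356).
55/63 + (41/378)x + (-125/252)x² + (317/108)x³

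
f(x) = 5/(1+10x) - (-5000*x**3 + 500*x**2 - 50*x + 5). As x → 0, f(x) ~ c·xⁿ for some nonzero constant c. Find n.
4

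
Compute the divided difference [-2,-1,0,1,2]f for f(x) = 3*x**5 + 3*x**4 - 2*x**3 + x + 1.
3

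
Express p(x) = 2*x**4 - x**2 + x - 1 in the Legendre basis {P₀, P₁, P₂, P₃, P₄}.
(-14/15)P₀ + P₁ + (10/21)P₂ + (16/35)P₄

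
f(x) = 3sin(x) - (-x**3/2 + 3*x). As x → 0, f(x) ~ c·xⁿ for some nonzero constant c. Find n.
5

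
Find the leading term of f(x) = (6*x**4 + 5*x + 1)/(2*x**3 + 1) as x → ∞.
3*x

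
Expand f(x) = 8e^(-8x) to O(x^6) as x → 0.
8 - 64*x + 256*x**2 - 2048*x**3/3 + 4096*x**4/3 - 32768*x**5/15 + O(x**6)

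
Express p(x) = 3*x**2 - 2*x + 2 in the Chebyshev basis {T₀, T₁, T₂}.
(7/2)T₀ + (-2)T₁ + (3/2)T₂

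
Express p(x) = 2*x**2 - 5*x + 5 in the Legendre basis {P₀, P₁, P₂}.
(17/3)P₀ + (-5)P₁ + (4/3)P₂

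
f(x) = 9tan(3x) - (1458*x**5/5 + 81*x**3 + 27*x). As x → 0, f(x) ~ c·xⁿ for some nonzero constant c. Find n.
7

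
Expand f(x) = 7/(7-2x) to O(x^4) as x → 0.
1 + 2*x/7 + 4*x**2/49 + 8*x**3/343 + O(x**4)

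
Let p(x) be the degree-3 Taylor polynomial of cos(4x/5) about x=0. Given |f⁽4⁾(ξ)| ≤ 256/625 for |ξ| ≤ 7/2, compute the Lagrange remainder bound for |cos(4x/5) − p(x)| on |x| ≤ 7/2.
4802/1875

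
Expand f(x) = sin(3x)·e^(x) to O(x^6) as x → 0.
3*x + 3*x**2 - 3*x**3 - 4*x**4 - x**5/10 + O(x**6)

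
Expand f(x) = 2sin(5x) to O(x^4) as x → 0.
10*x - 125*x**3/3 + O(x**4)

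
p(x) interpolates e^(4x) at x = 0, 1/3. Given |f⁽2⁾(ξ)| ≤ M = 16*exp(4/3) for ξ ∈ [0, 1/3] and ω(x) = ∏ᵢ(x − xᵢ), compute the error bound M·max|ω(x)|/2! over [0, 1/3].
2*exp(4/3)/9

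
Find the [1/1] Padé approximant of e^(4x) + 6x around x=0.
(46*x/5 + 1)/(1 - 4*x/5)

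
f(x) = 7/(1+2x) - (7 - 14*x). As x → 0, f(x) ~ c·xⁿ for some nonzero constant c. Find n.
2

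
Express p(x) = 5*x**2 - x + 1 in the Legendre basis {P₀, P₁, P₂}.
(8/3)P₀ - P₁ + (10/3)P₂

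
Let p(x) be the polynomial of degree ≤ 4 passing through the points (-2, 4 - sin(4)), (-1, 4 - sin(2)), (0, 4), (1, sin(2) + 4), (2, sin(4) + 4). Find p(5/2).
-15*sin(2)/8 + 35*sin(4)/16 + 4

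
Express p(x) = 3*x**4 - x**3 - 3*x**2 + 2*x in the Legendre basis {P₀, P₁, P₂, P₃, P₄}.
(-2/5)P₀ + (7/5)P₁ + (-2/7)P₂ + (-2/5)P₃ + (24/35)P₄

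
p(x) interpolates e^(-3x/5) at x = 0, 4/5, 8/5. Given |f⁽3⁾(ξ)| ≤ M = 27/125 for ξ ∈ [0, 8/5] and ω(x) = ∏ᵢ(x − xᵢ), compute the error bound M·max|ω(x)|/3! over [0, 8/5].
64*sqrt(3)/15625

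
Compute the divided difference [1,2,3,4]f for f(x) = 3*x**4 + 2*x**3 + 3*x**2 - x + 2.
32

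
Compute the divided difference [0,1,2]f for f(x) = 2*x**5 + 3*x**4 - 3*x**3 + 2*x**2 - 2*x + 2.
44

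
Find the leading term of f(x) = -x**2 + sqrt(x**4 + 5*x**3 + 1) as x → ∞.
5*x/2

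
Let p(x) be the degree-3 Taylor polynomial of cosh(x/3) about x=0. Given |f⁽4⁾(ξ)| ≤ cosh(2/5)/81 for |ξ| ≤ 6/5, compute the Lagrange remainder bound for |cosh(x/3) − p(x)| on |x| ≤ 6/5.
2*cosh(2/5)/1875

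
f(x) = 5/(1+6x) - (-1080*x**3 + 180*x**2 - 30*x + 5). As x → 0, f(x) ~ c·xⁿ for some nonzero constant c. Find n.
4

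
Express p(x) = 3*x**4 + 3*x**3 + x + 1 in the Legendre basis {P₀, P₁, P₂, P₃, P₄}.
(8/5)P₀ + (14/5)P₁ + (12/7)P₂ + (6/5)P₃ + (24/35)P₄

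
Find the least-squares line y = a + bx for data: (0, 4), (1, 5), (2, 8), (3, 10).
a = 18/5, b = 21/10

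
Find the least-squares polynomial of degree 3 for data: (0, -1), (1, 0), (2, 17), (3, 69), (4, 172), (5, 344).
-17/18 + (-1387/756)x + (-41/126)x² + (313/108)x³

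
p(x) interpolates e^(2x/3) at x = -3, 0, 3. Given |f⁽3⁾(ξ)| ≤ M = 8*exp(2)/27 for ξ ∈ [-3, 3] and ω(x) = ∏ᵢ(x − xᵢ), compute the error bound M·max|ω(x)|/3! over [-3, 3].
8*sqrt(3)*exp(2)/27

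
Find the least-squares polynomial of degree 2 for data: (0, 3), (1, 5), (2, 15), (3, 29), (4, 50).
14/5 + (-1/5)x + (3)x²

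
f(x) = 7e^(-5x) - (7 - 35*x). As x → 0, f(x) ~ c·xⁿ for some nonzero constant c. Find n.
2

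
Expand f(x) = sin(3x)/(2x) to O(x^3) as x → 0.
3/2 - 9*x**2/4 + O(x**3)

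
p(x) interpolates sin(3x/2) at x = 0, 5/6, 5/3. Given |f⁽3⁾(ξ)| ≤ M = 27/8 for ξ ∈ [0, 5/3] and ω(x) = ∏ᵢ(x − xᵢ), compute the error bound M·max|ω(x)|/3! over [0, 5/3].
125*sqrt(3)/1728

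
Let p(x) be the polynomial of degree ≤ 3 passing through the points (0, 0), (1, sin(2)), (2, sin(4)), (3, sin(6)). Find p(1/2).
sin(6)/16 - 5*sin(4)/16 + 15*sin(2)/16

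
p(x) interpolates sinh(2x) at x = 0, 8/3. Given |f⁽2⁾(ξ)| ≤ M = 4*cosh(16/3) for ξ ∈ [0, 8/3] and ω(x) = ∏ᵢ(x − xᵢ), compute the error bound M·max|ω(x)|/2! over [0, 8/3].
32*cosh(16/3)/9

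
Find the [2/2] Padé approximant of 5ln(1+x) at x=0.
5*x*(x + 2)/(2*(x**2/6 + x + 1))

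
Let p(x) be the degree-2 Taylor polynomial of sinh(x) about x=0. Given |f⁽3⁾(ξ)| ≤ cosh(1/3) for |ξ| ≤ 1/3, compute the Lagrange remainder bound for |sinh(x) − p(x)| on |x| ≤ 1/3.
cosh(1/3)/162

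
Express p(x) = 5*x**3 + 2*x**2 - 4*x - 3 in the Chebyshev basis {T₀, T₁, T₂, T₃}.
(-2)T₀ + (-1/4)T₁ + T₂ + (5/4)T₃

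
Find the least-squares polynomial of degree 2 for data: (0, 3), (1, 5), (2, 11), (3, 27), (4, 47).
111/35 + (-15/7)x + (23/7)x²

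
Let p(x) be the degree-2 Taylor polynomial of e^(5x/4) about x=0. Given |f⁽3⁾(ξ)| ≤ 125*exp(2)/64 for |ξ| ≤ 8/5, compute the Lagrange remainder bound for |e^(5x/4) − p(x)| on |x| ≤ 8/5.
4*exp(2)/3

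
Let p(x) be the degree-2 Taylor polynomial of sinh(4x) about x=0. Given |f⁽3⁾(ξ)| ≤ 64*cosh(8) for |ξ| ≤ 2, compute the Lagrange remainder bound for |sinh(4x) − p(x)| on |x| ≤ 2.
256*cosh(8)/3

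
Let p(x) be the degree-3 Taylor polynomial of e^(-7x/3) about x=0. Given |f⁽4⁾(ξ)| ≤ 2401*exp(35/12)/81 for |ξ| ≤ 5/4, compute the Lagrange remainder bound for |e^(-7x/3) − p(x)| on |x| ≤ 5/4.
1500625*exp(35/12)/497664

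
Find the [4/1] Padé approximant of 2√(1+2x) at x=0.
(3*x**4/20 - 2*x**3/5 + 9*x**2/5 + 24*x/5 + 2)/(7*x/5 + 1)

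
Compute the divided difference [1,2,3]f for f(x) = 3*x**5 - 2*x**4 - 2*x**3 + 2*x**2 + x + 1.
210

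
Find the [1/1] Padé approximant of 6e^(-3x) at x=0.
(6 - 9*x)/(3*x/2 + 1)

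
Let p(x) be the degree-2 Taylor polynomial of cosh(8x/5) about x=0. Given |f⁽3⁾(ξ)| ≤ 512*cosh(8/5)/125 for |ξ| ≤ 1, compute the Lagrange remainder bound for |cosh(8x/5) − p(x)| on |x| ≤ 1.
256*cosh(8/5)/375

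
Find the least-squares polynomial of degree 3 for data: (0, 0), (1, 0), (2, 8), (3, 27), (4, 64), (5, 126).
-10/63 + (-106/189)x + (31/126)x² + (53/54)x³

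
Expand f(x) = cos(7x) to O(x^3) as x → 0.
1 - 49*x**2/2 + O(x**3)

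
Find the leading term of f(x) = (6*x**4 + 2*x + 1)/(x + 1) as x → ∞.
6*x**3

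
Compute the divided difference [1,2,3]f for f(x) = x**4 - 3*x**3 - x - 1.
7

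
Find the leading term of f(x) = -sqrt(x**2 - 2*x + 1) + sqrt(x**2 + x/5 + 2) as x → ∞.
11/10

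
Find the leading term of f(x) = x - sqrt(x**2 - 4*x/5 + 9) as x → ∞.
2/5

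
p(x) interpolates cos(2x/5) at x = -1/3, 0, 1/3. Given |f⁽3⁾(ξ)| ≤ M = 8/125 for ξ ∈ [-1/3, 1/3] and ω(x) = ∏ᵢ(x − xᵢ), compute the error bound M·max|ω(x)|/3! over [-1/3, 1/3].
8*sqrt(3)/91125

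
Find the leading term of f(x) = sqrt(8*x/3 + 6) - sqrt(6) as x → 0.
2*sqrt(6)*x/9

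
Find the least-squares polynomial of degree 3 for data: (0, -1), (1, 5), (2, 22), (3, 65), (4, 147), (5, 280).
-8/9 + (1493/378)x + (-155/252)x² + (239/108)x³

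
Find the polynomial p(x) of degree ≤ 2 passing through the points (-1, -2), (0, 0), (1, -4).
-3*x**2 - x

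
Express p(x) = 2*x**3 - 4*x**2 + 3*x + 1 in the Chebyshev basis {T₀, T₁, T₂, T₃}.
-T₀ + (9/2)T₁ + (-2)T₂ + (1/2)T₃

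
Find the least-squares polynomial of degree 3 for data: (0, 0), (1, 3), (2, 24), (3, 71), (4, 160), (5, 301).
-8/63 + (-83/189)x + (257/126)x² + (109/54)x³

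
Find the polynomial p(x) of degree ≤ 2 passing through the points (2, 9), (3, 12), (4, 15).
3*x + 3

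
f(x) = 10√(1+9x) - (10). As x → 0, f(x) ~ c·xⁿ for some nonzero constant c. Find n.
1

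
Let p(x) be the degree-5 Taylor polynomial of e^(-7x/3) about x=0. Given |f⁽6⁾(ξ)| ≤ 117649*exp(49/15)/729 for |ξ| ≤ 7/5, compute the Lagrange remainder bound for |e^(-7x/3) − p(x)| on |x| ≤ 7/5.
13841287201*exp(49/15)/8201250000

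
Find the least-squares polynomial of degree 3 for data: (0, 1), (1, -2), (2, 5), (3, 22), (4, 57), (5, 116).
47/63 + (-715/189)x + (127/126)x² + (47/54)x³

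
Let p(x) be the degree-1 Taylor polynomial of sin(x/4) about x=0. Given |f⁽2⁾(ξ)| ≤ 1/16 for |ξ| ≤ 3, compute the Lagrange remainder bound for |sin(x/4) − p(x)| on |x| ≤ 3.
9/32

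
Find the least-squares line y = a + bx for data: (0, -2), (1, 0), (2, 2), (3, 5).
a = -11/5, b = 23/10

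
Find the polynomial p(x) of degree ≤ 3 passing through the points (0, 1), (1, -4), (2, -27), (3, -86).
-3*x**3 - 2*x + 1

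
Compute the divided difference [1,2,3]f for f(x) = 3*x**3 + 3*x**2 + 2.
21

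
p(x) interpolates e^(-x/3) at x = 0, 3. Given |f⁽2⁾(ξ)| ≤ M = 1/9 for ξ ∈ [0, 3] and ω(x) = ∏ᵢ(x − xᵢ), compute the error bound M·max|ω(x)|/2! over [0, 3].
1/8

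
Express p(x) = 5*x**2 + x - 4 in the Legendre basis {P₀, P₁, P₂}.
(-7/3)P₀ + P₁ + (10/3)P₂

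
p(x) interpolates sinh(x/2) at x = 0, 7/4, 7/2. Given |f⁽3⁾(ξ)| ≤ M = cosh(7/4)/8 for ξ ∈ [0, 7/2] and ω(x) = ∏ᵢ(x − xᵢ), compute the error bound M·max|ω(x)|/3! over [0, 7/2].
343*sqrt(3)*cosh(7/4)/13824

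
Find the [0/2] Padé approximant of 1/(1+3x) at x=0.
1/(3*x + 1)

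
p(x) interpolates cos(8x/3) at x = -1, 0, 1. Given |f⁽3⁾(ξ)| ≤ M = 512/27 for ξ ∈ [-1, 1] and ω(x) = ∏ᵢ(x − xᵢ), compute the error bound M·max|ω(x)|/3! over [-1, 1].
512*sqrt(3)/729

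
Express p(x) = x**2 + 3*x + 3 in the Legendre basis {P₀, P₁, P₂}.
(10/3)P₀ + (3)P₁ + (2/3)P₂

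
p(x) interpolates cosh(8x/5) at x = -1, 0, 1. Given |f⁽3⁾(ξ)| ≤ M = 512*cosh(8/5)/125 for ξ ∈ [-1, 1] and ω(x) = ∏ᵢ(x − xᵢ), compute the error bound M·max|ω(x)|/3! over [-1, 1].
512*sqrt(3)*cosh(8/5)/3375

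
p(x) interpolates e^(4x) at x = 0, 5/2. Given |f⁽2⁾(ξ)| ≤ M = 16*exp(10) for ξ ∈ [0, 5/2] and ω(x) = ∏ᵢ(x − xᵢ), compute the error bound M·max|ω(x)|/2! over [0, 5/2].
25*exp(10)/2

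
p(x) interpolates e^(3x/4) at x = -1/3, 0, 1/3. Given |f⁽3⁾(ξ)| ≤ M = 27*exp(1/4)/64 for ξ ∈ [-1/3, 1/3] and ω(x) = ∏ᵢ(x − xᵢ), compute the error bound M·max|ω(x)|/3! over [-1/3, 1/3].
sqrt(3)*exp(1/4)/1728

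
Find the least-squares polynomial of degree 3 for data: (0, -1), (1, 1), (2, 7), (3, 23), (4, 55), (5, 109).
-1 + (2)x - x² + x³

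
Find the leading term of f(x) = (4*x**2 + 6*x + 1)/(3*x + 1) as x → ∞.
4*x/3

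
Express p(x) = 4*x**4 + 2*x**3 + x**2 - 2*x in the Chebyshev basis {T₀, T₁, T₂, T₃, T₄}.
(2)T₀ + (-1/2)T₁ + (5/2)T₂ + (1/2)T₃ + (1/2)T₄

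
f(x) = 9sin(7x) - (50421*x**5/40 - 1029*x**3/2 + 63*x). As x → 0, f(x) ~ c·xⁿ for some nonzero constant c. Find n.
7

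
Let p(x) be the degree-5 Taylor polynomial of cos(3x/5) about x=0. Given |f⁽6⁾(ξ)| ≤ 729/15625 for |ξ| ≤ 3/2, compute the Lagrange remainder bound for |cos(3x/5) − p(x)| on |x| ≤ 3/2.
59049/80000000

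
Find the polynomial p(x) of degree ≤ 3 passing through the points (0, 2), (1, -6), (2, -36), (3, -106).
-3*x**3 - 2*x**2 - 3*x + 2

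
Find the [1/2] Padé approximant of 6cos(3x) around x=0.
6/(9*x**2/2 + 1)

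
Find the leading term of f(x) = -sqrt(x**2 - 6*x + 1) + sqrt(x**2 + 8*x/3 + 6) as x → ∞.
13/3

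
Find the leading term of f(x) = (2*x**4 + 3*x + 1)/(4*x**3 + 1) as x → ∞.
x/2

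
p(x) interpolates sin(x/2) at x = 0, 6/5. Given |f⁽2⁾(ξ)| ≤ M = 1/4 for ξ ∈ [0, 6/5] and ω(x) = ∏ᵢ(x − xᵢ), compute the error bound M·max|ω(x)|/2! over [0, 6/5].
9/200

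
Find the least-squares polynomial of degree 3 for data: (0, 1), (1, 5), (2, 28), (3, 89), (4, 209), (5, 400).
76/63 + (-349/378)x + (43/36)x² + (323/108)x³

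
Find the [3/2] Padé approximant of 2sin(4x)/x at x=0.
(8 - 224*x**2/15)/(4*x**2/5 + 1)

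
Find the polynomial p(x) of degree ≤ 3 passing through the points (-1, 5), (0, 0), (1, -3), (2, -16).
-2*x**3 + x**2 - 2*x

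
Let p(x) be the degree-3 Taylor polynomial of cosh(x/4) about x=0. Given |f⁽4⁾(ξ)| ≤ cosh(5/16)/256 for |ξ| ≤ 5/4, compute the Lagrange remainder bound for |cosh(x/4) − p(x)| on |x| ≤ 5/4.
625*cosh(5/16)/1572864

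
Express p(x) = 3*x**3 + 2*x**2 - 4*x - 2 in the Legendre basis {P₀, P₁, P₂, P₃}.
(-4/3)P₀ + (-11/5)P₁ + (4/3)P₂ + (6/5)P₃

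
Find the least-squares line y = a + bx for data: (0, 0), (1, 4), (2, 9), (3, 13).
a = -1/10, b = 22/5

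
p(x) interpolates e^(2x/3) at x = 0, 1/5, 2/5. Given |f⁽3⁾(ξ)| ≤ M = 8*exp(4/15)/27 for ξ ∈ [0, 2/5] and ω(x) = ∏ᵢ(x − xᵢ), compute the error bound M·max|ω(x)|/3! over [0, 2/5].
8*sqrt(3)*exp(4/15)/91125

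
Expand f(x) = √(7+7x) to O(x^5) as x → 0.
sqrt(7) + sqrt(7)*x/2 - sqrt(7)*x**2/8 + sqrt(7)*x**3/16 - 5*sqrt(7)*x**4/128 + O(x**5)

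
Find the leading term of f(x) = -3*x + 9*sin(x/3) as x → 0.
-x**3/18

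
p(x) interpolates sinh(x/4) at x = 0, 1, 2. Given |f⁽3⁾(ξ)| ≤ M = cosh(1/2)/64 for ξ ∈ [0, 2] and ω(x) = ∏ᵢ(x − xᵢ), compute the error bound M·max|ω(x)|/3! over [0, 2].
sqrt(3)*cosh(1/2)/1728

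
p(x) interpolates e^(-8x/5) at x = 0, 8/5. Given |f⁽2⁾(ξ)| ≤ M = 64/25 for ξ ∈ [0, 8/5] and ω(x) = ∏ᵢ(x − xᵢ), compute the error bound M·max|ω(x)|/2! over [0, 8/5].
512/625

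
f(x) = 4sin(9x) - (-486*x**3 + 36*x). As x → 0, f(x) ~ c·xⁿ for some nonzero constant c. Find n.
5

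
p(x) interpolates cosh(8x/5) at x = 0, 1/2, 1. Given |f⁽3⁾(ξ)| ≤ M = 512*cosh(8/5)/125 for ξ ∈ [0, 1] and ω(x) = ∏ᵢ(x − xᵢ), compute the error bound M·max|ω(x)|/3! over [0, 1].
64*sqrt(3)*cosh(8/5)/3375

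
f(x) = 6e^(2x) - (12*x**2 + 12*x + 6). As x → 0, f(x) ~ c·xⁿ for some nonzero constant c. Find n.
3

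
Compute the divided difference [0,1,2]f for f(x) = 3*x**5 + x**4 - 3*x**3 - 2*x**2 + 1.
41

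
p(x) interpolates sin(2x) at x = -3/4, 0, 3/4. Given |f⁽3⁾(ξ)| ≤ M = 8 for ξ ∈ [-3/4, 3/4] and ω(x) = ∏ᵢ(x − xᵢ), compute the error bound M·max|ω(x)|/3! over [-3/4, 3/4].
sqrt(3)/8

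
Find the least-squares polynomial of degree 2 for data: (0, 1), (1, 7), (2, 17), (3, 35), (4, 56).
36/35 + (103/35)x + (19/7)x²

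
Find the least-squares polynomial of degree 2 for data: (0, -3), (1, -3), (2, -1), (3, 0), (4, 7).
-96/35 + (-99/70)x + (13/14)x²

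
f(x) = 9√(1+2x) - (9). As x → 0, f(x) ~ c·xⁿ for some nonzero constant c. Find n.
1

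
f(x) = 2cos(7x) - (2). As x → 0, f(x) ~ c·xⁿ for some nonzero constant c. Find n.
2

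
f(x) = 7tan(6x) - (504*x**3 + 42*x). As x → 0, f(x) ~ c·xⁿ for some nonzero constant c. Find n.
5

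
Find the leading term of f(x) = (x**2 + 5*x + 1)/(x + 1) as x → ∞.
x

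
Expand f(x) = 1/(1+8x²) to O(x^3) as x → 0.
1 - 8*x**2 + O(x**3)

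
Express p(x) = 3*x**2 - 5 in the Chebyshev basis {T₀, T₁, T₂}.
(-7/2)T₀ + (3/2)T₂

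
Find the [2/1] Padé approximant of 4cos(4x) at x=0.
4 - 32*x**2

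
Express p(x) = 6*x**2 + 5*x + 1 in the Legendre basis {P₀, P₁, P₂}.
(3)P₀ + (5)P₁ + (4)P₂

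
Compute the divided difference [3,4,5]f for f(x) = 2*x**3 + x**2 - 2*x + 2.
25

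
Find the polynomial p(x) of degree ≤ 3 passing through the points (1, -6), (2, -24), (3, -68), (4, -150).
-2*x**3 - x**2 - x - 2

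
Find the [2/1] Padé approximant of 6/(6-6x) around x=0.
1/(1 - x)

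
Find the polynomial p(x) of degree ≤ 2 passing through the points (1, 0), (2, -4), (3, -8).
4 - 4*x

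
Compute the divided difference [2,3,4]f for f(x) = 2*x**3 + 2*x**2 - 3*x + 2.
20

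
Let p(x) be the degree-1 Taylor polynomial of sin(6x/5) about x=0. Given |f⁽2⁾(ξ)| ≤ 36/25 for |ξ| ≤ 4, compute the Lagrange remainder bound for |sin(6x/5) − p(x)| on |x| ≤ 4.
288/25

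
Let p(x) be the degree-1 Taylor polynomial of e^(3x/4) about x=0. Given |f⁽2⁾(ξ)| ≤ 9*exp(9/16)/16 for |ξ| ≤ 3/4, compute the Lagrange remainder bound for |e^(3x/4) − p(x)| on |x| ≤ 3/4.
81*exp(9/16)/512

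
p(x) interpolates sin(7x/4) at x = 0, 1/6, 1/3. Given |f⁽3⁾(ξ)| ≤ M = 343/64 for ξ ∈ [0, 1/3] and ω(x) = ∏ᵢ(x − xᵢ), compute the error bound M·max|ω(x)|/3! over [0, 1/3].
343*sqrt(3)/373248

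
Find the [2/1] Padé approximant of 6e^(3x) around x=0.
(9*x**2 + 12*x + 6)/(1 - x)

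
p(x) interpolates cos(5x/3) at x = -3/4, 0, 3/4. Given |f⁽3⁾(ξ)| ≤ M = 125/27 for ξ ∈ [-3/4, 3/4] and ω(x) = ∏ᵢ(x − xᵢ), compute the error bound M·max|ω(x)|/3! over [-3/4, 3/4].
125*sqrt(3)/1728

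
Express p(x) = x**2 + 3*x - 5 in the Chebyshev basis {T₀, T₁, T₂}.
(-9/2)T₀ + (3)T₁ + (1/2)T₂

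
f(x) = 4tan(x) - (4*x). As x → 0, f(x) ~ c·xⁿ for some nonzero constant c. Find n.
3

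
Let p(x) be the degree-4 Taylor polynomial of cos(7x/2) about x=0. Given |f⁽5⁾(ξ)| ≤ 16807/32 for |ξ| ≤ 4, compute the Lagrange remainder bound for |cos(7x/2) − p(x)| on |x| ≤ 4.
67228/15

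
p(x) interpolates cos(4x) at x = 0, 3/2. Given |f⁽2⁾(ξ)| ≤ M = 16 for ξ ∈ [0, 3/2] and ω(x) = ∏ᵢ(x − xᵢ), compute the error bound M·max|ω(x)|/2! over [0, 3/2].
9/2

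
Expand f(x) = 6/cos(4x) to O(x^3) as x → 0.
6 + 48*x**2 + O(x**3)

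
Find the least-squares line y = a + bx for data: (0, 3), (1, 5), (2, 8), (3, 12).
a = 5/2, b = 3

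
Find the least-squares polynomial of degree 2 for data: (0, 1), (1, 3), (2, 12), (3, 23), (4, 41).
6/7 + (2/7)x + (17/7)x²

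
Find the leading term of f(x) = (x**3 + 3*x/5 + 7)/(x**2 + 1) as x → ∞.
x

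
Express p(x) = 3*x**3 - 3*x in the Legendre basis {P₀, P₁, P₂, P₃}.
(-6/5)P₁ + (6/5)P₃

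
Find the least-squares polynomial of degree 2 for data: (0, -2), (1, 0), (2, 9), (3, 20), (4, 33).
-18/7 + (15/7)x + (12/7)x²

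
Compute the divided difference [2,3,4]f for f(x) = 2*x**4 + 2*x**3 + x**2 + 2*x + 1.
129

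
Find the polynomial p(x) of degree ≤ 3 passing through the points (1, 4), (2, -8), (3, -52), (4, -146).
-3*x**3 + 2*x**2 + 3*x + 2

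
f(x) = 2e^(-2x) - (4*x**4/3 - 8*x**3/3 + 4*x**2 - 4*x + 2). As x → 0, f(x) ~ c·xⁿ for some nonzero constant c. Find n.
5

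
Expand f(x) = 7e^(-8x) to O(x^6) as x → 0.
7 - 56*x + 224*x**2 - 1792*x**3/3 + 3584*x**4/3 - 28672*x**5/15 + O(x**6)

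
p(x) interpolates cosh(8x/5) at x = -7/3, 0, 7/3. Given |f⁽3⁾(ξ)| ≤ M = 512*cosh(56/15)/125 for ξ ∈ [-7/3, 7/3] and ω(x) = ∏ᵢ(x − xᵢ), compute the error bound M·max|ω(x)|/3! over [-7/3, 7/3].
175616*sqrt(3)*cosh(56/15)/91125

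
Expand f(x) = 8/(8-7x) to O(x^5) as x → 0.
1 + 7*x/8 + 49*x**2/64 + 343*x**3/512 + 2401*x**4/4096 + O(x**5)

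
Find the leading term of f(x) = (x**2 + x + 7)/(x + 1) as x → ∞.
x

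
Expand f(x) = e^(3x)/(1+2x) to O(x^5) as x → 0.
1 + x + 5*x**2/2 - x**3/2 + 35*x**4/8 + O(x**5)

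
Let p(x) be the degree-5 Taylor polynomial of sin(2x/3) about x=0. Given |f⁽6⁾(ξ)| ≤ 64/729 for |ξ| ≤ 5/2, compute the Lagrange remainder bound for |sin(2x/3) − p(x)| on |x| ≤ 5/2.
3125/104976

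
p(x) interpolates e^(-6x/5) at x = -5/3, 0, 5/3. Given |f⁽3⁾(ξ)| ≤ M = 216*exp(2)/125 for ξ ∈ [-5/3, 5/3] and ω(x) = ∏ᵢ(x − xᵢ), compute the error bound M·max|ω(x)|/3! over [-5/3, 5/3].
8*sqrt(3)*exp(2)/27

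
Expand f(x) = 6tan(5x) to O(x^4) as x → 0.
30*x + 250*x**3 + O(x**4)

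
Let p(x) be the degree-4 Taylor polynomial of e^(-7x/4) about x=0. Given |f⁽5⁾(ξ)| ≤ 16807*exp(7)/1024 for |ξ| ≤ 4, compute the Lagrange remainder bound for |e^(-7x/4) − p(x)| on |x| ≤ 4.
16807*exp(7)/120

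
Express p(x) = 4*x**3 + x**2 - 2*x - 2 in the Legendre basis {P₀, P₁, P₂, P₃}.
(-5/3)P₀ + (2/5)P₁ + (2/3)P₂ + (8/5)P₃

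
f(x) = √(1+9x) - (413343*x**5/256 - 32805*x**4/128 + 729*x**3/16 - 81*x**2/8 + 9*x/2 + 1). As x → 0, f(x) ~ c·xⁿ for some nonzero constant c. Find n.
6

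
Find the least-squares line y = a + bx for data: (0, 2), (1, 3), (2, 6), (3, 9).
a = 7/5, b = 12/5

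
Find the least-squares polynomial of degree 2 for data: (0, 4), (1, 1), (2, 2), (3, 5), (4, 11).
27/7 + (-137/35)x + (10/7)x²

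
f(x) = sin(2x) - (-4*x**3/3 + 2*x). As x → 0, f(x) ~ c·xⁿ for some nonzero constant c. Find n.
5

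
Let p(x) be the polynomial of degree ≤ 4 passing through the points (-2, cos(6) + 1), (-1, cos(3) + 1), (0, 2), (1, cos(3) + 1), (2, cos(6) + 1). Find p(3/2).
21*cos(3)/16 + 15*cos(6)/64 + 29/64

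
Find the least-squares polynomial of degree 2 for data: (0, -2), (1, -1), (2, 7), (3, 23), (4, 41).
-12/5 - x + (3)x²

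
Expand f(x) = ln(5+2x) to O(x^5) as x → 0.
log(5) + 2*x/5 - 2*x**2/25 + 8*x**3/375 - 4*x**4/625 + O(x**5)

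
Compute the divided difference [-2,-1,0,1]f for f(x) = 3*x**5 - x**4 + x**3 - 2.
18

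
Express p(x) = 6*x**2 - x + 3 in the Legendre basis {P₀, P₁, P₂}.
(5)P₀ - P₁ + (4)P₂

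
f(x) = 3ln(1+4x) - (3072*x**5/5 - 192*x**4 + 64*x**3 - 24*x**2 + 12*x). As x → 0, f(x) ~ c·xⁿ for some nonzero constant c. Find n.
6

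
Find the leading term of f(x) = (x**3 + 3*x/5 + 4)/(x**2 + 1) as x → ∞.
x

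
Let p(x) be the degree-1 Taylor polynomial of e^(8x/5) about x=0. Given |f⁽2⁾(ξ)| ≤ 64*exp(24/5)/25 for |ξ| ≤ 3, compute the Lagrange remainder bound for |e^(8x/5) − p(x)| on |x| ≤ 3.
288*exp(24/5)/25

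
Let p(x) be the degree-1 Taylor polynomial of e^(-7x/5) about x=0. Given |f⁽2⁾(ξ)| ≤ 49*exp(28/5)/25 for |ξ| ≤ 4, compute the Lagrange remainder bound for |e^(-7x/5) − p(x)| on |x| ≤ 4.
392*exp(28/5)/25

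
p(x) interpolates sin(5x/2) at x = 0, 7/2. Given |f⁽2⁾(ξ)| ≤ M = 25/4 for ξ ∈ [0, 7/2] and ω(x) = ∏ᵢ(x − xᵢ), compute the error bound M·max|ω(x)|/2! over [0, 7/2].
1225/128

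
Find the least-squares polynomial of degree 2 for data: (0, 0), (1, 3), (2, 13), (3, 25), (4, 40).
-17/35 + (97/35)x + (13/7)x²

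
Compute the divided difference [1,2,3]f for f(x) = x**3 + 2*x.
6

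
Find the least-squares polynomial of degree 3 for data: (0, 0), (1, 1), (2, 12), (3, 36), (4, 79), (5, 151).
-31/126 + (115/756)x + (7/9)x² + (113/108)x³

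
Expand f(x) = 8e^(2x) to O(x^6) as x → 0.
8 + 16*x + 16*x**2 + 32*x**3/3 + 16*x**4/3 + 32*x**5/15 + O(x**6)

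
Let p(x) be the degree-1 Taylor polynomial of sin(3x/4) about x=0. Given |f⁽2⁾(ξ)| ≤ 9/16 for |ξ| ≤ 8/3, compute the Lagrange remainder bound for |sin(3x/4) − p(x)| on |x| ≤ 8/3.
2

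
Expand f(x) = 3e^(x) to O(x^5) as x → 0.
3 + 3*x + 3*x**2/2 + x**3/2 + x**4/8 + O(x**5)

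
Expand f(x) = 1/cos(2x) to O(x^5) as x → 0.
1 + 2*x**2 + 10*x**4/3 + O(x**5)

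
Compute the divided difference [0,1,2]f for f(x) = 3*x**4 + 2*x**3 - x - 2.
27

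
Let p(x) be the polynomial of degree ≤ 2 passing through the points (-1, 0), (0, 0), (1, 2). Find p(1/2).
3/4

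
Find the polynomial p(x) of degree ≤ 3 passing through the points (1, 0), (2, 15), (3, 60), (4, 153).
3*x**3 - 3*x**2 + 3*x - 3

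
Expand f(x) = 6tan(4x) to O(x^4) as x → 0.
24*x + 128*x**3 + O(x**4)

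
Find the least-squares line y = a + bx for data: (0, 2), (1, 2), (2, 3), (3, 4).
a = 17/10, b = 7/10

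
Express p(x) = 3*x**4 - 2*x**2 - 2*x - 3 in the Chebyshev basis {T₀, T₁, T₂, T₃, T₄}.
(-23/8)T₀ + (-2)T₁ + (1/2)T₂ + (3/8)T₄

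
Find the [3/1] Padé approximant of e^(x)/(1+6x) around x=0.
(4571*x**3/26328 + 2189*x**2/4388 + 4389*x/4388 + 1)/(26329*x/4388 + 1)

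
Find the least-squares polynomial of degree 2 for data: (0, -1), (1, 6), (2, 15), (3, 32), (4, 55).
-17/35 + (83/35)x + (20/7)x²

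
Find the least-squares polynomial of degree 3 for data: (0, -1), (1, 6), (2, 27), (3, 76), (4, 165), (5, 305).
-8/9 + (589/189)x + (349/252)x² + (221/108)x³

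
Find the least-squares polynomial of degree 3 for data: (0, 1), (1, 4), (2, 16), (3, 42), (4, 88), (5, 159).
125/126 + (337/756)x + (61/36)x² + (49/54)x³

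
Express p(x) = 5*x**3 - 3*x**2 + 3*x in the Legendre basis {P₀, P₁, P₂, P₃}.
-P₀ + (6)P₁ + (-2)P₂ + (2)P₃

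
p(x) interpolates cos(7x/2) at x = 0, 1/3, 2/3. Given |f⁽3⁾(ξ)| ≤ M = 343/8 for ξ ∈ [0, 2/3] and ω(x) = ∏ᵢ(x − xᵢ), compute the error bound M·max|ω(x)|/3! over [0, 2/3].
343*sqrt(3)/5832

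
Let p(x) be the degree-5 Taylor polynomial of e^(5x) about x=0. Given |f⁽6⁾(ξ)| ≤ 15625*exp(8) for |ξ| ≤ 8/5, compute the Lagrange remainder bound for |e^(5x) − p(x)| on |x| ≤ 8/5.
16384*exp(8)/45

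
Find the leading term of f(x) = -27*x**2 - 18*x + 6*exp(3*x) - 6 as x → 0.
27*x**3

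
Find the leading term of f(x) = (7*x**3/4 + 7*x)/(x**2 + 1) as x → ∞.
7*x/4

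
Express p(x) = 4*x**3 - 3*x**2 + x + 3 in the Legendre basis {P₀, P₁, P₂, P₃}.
(2)P₀ + (17/5)P₁ + (-2)P₂ + (8/5)P₃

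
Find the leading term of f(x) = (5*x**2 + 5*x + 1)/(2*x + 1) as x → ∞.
5*x/2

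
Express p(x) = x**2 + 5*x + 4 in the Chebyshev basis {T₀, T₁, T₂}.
(9/2)T₀ + (5)T₁ + (1/2)T₂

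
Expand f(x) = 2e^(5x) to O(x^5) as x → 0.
2 + 10*x + 25*x**2 + 125*x**3/3 + 625*x**4/12 + O(x**5)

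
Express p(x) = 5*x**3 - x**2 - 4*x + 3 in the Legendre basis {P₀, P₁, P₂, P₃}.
(8/3)P₀ - P₁ + (-2/3)P₂ + (2)P₃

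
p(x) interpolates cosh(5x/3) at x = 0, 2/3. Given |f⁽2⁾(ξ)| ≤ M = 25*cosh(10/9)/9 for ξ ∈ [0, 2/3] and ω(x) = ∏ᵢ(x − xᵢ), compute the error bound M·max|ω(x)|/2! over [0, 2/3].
25*cosh(10/9)/162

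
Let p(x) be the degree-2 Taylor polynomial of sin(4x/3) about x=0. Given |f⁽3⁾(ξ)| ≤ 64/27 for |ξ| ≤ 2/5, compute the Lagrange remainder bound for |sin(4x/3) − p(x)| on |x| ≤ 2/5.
256/10125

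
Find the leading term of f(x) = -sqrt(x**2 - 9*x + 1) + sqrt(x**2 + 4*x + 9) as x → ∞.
13/2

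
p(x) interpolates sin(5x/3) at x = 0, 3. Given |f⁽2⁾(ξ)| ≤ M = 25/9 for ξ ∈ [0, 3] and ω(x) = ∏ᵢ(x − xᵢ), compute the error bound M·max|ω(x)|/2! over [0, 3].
25/8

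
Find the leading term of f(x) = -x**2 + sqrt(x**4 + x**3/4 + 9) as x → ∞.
x/8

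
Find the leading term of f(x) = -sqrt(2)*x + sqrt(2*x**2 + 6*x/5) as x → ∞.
3*sqrt(2)/10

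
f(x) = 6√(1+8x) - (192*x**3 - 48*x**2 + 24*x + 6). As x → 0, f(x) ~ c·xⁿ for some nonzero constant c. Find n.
4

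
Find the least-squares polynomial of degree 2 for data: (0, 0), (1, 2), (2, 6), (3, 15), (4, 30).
3/7 + (-109/70)x + (31/14)x²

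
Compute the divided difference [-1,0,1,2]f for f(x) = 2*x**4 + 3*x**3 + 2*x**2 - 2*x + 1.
7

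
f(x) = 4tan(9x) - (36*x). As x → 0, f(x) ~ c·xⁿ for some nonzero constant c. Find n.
3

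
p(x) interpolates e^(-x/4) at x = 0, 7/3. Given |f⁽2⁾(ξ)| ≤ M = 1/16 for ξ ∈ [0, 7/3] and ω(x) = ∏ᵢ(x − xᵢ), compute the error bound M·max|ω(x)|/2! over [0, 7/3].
49/1152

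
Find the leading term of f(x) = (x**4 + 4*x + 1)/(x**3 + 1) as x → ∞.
x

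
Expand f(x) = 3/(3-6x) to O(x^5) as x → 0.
1 + 2*x + 4*x**2 + 8*x**3 + 16*x**4 + O(x**5)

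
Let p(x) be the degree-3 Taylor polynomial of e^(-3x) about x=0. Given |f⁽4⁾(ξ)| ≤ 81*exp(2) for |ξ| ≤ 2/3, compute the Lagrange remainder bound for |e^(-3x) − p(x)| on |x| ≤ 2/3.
2*exp(2)/3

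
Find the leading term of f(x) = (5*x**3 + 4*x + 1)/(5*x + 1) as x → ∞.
x**2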